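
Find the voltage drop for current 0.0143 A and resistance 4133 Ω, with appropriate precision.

59.1 V

voltage drop = 0.0143 A × 4133 Ω = 59.1019 V.
0.0143 has 3 significant figures; 4133 has 4.
Division/multiplication keeps the fewest: 3 significant figures.
Rounded: 59.1 V.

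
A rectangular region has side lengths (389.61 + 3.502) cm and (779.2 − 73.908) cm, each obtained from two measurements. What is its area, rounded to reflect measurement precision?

2.773 × 10^5 cm²

389.61 + 3.502 = 393.112, limited to 2 d.p. → 5 s.f.; 779.2 − 73.908 = 705.292, limited to 1 d.p. → 4 s.f.
Carrying full precision, 393.112 × 705.292 = 277258.748704; keep min(5, 4) = 4 s.f.
Rounded to 4 significant figures: 2.773 × 10^5 cm².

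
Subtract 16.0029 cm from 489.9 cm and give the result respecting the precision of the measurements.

489.9 cm − 16.0029 cm = 473.8971 cm.
Addition/subtraction keeps the fewest decimal places: 489.9 → 1 decimal place, 16.0029 → 4 decimal places; limit is 1.
Rounded to 1 decimal place: 473.9 cm.

473.9 cm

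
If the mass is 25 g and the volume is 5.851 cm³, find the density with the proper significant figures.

density = 25 g ÷ 5.851 cm³ = 4.27277388481… g/cm³.
25 has 2 significant figures; 5.851 has 4.
Division/multiplication keeps the fewest: 2 significant figures.
Rounded: 4.3 g/cm³.

4.3 g/cm³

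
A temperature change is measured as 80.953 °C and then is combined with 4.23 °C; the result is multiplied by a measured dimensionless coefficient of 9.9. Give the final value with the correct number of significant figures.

8.4 × 10² °C

80.953 °C + 4.23 °C = 85.183 °C; the sum is limited to 2 decimal places (4 s.f.).
Carrying full precision, 85.183 × 9.9 = 843.3117 °C; 9.9 has 2 s.f., so the result keeps min(4, 2) = 2 s.f.
Rounded to 2 significant figures: 8.4 × 10² °C.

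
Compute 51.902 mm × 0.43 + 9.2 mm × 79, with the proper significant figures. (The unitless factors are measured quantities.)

7.5 × 10^2 mm

51.902 × 0.43 = 22.31786 → 22 mm (2 s.f., last digit at the 10^0 place).
9.2 × 79 = 726.8 → 7.3 × 10^2 mm (2 s.f., last digit at the 10^1 place).
Sum: 749.11786 mm; keep the coarser place, 10^1.
Result: 7.5 × 10^2 mm.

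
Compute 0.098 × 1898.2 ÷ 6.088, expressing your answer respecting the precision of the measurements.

31

0.098 × 1898.2 ÷ 6.088 = 30.555781866…
Multiplication/division keeps the fewest significant figures: 0.098 → 2 s.f., 1898.2 → 5 s.f., 6.088 → 4 s.f.; limit is 2.
Rounded to 2 significant figures: 31.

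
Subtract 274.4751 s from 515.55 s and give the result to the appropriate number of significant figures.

241.07 s

515.55 s − 274.4751 s = 241.0749 s.
Addition/subtraction keeps the fewest decimal places: 515.55 → 2 decimal places, 274.4751 → 4 decimal places; limit is 2.
Rounded to 2 decimal places: 241.07 s.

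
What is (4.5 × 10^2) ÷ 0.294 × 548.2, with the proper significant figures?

(4.5 × 10^2) ÷ 0.294 × 548.2 = 839081.632653…
Multiplication/division keeps the fewest significant figures: 4.5 × 10^2 → 2 s.f., 0.294 → 3 s.f., 548.2 → 4 s.f.; limit is 2.
Rounded to 2 significant figures: 8.4 × 10^5.

8.4 × 10^5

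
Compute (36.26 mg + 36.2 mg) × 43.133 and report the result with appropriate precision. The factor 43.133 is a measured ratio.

3.13 × 10³ mg

36.26 mg + 36.2 mg = 72.46 mg; the sum is limited to 1 decimal place (3 s.f.).
Carrying full precision, 72.46 × 43.133 = 3125.41718 mg; 43.133 has 5 s.f., so the result keeps min(3, 5) = 3 s.f.
Rounded to 3 significant figures: 3.13 × 10³ mg.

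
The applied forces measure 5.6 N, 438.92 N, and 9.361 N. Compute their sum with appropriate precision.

5.6 N + 438.92 N + 9.361 N = 453.881 N.
Addition/subtraction keeps the fewest decimal places: 5.6 → 1 decimal place, 438.92 → 2 decimal places, 9.361 → 3 decimal places; limit is 1.
Rounded to 1 decimal place: 453.9 N.

453.9 N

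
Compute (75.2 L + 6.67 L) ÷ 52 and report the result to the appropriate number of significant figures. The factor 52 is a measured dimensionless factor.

1.6 L

75.2 L + 6.67 L = 81.87 L; the sum is limited to 1 decimal place (3 s.f.).
Carrying full precision, 81.87 ÷ 52 = 1.57442307692… L; 52 has 2 s.f., so the result keeps min(3, 2) = 2 s.f.
Rounded to 2 significant figures: 1.6 L.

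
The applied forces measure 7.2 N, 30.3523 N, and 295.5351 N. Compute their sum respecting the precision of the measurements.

7.2 N + 30.3523 N + 295.5351 N = 333.0874 N.
Addition/subtraction keeps the fewest decimal places: 7.2 → 1 decimal place, 30.3523 → 4 decimal places, 295.5351 → 4 decimal places; limit is 1.
Rounded to 1 decimal place: 333.1 N.

333.1 N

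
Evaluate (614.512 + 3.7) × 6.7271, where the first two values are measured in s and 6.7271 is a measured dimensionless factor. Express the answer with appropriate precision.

4159 s

614.512 s + 3.7 s = 618.212 s; the sum is limited to 1 decimal place (4 s.f.).
Carrying full precision, 618.212 × 6.7271 = 4158.7739452 s; 6.7271 has 5 s.f., so the result keeps min(4, 5) = 4 s.f.
Rounded to 4 significant figures: 4159 s.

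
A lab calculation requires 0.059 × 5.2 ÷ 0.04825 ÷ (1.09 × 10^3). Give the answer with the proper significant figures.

0.0058

0.059 × 5.2 ÷ 0.04825 ÷ (1.09 × 10^3) = 0.00583353139706…
Multiplication/division keeps the fewest significant figures: 0.059 → 2 s.f., 5.2 → 2 s.f., 0.04825 → 4 s.f., 1.09 × 10^3 → 3 s.f.; limit is 2.
Rounded to 2 significant figures: 0.0058.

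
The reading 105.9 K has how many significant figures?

105.9: zeros between nonzero digits are significant.

4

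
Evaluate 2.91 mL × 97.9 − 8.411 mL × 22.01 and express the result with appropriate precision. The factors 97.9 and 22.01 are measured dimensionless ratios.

100. mL

2.91 × 97.9 = 284.889 → 2.85 × 10² mL (3 s.f., last digit at the 10^0 place).
8.411 × 22.01 = 185.12611 → 185.1 mL (4 s.f., last digit at the 10^-1 place).
Difference: 99.76289 mL; keep the coarser place, 10^0.
Result: 100. mL.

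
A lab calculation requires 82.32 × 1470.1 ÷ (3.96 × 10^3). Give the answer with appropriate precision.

30.6

82.32 × 1470.1 ÷ (3.96 × 10^3) = 30.5602606061…
Multiplication/division keeps the fewest significant figures: 82.32 → 4 s.f., 1470.1 → 5 s.f., 3.96 × 10^3 → 3 s.f.; limit is 3.
Rounded to 3 significant figures: 30.6.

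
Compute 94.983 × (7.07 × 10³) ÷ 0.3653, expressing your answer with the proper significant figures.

1.84 × 10⁶

94.983 × (7.07 × 10³) ÷ 0.3653 = 1838296.76978…
Multiplication/division keeps the fewest significant figures: 94.983 → 5 s.f., 7.07 × 10³ → 3 s.f., 0.3653 → 4 s.f.; limit is 3.
Rounded to 3 significant figures: 1.84 × 10⁶.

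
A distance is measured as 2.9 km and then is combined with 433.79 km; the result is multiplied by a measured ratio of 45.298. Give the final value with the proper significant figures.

1.978 × 10^4 km

2.9 km + 433.79 km = 436.69 km; the sum is limited to 1 decimal place (4 s.f.).
Carrying full precision, 436.69 × 45.298 = 19781.18362 km; 45.298 has 5 s.f., so the result keeps min(4, 5) = 4 s.f.
Rounded to 4 significant figures: 1.978 × 10^4 km.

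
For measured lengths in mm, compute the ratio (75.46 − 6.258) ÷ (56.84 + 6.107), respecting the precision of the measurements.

75.46 − 6.258 = 69.202, limited to 2 d.p. → 4 s.f.; 56.84 + 6.107 = 62.947, limited to 2 d.p. → 4 s.f.
Carrying full precision, 69.202 ÷ 62.947 = 1.09936931069…; keep min(4, 4) = 4 s.f.
Rounded to 4 significant figures: 1.099.

1.099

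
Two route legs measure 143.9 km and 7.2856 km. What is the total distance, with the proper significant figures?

143.9 km + 7.2856 km = 151.1856 km.
Addition/subtraction keeps the fewest decimal places: 143.9 → 1 decimal place, 7.2856 → 4 decimal places; limit is 1.
Rounded to 1 decimal place: 151.2 km.

151.2 km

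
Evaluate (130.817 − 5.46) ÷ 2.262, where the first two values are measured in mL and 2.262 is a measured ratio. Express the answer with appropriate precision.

55.42 mL

130.817 mL − 5.46 mL = 125.357 mL; the difference is limited to 2 decimal places (5 s.f.).
Carrying full precision, 125.357 ÷ 2.262 = 55.4186560566… mL; 2.262 has 4 s.f., so the result keeps min(5, 4) = 4 s.f.
Rounded to 4 significant figures: 55.42 mL.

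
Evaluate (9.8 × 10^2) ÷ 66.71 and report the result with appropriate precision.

15

(9.8 × 10^2) ÷ 66.71 = 14.6904512067…
Multiplication/division keeps the fewest significant figures: 9.8 × 10^2 → 2 s.f., 66.71 → 4 s.f.; limit is 2.
Rounded to 2 significant figures: 15.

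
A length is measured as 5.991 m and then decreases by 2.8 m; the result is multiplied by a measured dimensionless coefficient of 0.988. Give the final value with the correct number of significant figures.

3.2 m

5.991 m − 2.8 m = 3.191 m; the difference is limited to 1 decimal place (2 s.f.).
Carrying full precision, 3.191 × 0.988 = 3.152708 m; 0.988 has 3 s.f., so the result keeps min(2, 3) = 2 s.f.
Rounded to 2 significant figures: 3.2 m.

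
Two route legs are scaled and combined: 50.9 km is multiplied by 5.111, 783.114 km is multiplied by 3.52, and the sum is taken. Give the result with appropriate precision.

3.02 × 10³ km

50.9 × 5.111 = 260.1499 → 2.60 × 10² km (3 s.f., last digit at the 10^0 place).
783.114 × 3.52 = 2756.56128 → 2.76 × 10³ km (3 s.f., last digit at the 10^1 place).
Sum: 3016.71118 km; keep the coarser place, 10^1.
Result: 3.02 × 10³ km.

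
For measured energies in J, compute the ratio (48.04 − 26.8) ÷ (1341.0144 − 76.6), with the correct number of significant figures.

0.0168

48.04 − 26.8 = 21.24, limited to 1 d.p. → 3 s.f.; 1341.0144 − 76.6 = 1264.4144, limited to 1 d.p. → 5 s.f.
Carrying full precision, 21.24 ÷ 1264.4144 = 0.0167982901808…; keep min(3, 5) = 3 s.f.
Rounded to 3 significant figures: 0.0168.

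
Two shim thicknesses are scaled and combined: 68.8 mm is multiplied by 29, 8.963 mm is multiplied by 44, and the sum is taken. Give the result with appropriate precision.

68.8 × 29 = 1995.2 → 2.0 × 10³ mm (2 s.f., last digit at the 10^2 place).
8.963 × 44 = 394.372 → 3.9 × 10² mm (2 s.f., last digit at the 10^1 place).
Sum: 2389.572 mm; keep the coarser place, 10^2.
Result: 2.4 × 10³ mm.

2.4 × 10³ mm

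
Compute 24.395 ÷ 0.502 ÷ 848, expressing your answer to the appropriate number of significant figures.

24.395 ÷ 0.502 ÷ 848 = 0.0573061527475…
Multiplication/division keeps the fewest significant figures: 24.395 → 5 s.f., 0.502 → 3 s.f., 848 → 3 s.f.; limit is 3.
Rounded to 3 significant figures: 0.0573.

0.0573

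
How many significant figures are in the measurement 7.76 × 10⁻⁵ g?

7.76 × 10⁻⁵: in scientific notation every digit of the coefficient is significant.

3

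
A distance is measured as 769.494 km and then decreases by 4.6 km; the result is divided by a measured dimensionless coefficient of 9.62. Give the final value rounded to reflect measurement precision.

769.494 km − 4.6 km = 764.894 km; the difference is limited to 1 decimal place (4 s.f.).
Carrying full precision, 764.894 ÷ 9.62 = 79.5108108108… km; 9.62 has 3 s.f., so the result keeps min(4, 3) = 3 s.f.
Rounded to 3 significant figures: 79.5 km.

79.5 km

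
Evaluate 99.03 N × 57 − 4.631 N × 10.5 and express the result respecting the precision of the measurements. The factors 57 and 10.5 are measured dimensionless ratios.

5.6 × 10^3 N

99.03 × 57 = 5644.71 → 5.6 × 10^3 N (2 s.f., last digit at the 10^2 place).
4.631 × 10.5 = 48.6255 → 48.6 N (3 s.f., last digit at the 10^-1 place).
Difference: 5596.0845 N; keep the coarser place, 10^2.
Result: 5.6 × 10^3 N.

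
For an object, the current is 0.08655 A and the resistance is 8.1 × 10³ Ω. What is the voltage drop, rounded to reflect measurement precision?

voltage drop = 0.08655 A × 8.1 × 10³ Ω = 701.055 V.
0.08655 has 4 significant figures; 8.1 × 10³ has 2.
Division/multiplication keeps the fewest: 2 significant figures.
Rounded: 7.0 × 10² V.

7.0 × 10² V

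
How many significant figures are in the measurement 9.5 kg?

2

9.5: every digit is nonzero and significant.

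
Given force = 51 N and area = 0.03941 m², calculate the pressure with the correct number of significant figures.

1.3 × 10^3 Pa

pressure = 51 N ÷ 0.03941 m² = 1294.08779498… Pa.
51 has 2 significant figures; 0.03941 has 4.
Division/multiplication keeps the fewest: 2 significant figures.
Rounded: 1.3 × 10^3 Pa.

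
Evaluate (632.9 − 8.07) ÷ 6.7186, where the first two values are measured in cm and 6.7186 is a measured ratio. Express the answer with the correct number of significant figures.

93.00 cm

632.9 cm − 8.07 cm = 624.83 cm; the difference is limited to 1 decimal place (4 s.f.).
Carrying full precision, 624.83 ÷ 6.7186 = 93.0000297681… cm; 6.7186 has 5 s.f., so the result keeps min(4, 5) = 4 s.f.
Rounded to 4 significant figures: 93.00 cm.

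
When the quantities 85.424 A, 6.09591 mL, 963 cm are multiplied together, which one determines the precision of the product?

85.424 A → 5 s.f.; 6.09591 mL → 6 s.f.; 963 cm → 3 s.f.
The fewest is 3 significant figures, from 963 cm.

963 cm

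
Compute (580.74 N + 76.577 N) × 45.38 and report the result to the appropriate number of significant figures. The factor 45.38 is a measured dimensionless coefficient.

2.983 × 10^4 N

580.74 N + 76.577 N = 657.317 N; the sum is limited to 2 decimal places (5 s.f.).
Carrying full precision, 657.317 × 45.38 = 29829.04546 N; 45.38 has 4 s.f., so the result keeps min(5, 4) = 4 s.f.
Rounded to 4 significant figures: 2.983 × 10^4 N.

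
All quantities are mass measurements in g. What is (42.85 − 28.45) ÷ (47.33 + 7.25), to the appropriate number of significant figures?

42.85 − 28.45 = 14.40, limited to 2 d.p. → 4 s.f.; 47.33 + 7.25 = 54.58, limited to 2 d.p. → 4 s.f.
Carrying full precision, 14.40 ÷ 54.58 = 0.263832905826…; keep min(4, 4) = 4 s.f.
Rounded to 4 significant figures: 0.2638.

0.2638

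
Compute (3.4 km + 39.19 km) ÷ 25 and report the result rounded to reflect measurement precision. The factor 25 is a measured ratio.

3.4 km + 39.19 km = 42.59 km; the sum is limited to 1 decimal place (3 s.f.).
Carrying full precision, 42.59 ÷ 25 = 1.7036 km; 25 has 2 s.f., so the result keeps min(3, 2) = 2 s.f.
Rounded to 2 significant figures: 1.7 km.

1.7 km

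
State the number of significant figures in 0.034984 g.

5

0.034984: leading zeros are not significant.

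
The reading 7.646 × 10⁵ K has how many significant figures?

4

7.646 × 10⁵: in scientific notation every digit of the coefficient is significant.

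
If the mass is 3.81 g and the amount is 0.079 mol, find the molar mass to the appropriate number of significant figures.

48 g/mol

molar mass = 3.81 g ÷ 0.079 mol = 48.2278481013… g/mol.
3.81 has 3 significant figures; 0.079 has 2.
Division/multiplication keeps the fewest: 2 significant figures.
Rounded: 48 g/mol.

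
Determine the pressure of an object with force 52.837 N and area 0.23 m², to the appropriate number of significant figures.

pressure = 52.837 N ÷ 0.23 m² = 229.726086957… Pa.
52.837 has 5 significant figures; 0.23 has 2.
Division/multiplication keeps the fewest: 2 significant figures.
Rounded: 2.3 × 10² Pa.

2.3 × 10² Pa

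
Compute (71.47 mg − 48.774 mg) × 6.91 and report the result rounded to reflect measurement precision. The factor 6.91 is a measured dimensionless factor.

71.47 mg − 48.774 mg = 22.696 mg; the difference is limited to 2 decimal places (4 s.f.).
Carrying full precision, 22.696 × 6.91 = 156.82936 mg; 6.91 has 3 s.f., so the result keeps min(4, 3) = 3 s.f.
Rounded to 3 significant figures: 157 mg.

157 mg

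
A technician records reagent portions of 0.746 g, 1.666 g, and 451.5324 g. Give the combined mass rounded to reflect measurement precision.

453.944 g

0.746 g + 1.666 g + 451.5324 g = 453.9444 g.
Addition/subtraction keeps the fewest decimal places: 0.746 → 3 decimal places, 1.666 → 3 decimal places, 451.5324 → 4 decimal places; limit is 3.
Rounded to 3 decimal places: 453.944 g.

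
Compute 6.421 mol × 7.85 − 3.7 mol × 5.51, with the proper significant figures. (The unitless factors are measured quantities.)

6.421 × 7.85 = 50.40485 → 50.4 mol (3 s.f., last digit at the 10^-1 place).
3.7 × 5.51 = 20.387 → 20. mol (2 s.f., last digit at the 10^0 place).
Difference: 30.01785 mol; keep the coarser place, 10^0.
Result: 3.0 × 10^1 mol.

3.0 × 10^1 mol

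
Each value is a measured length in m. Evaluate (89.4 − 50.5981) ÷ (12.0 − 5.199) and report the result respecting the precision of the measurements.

5.7

89.4 − 50.5981 = 38.8019, limited to 1 d.p. → 3 s.f.; 12.0 − 5.199 = 6.801, limited to 1 d.p. → 2 s.f.
Carrying full precision, 38.8019 ÷ 6.801 = 5.70532274665…; keep min(3, 2) = 2 s.f.
Rounded to 2 significant figures: 5.7.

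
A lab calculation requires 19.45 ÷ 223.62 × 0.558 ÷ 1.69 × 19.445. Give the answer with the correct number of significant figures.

19.45 ÷ 223.62 × 0.558 ÷ 1.69 × 19.445 = 0.558424423248…
Multiplication/division keeps the fewest significant figures: 19.45 → 4 s.f., 223.62 → 5 s.f., 0.558 → 3 s.f., 1.69 → 3 s.f., 19.445 → 5 s.f.; limit is 3.
Rounded to 3 significant figures: 0.558.

0.558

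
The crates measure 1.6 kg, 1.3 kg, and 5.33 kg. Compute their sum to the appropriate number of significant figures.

8.2 kg

1.6 kg + 1.3 kg + 5.33 kg = 8.23 kg.
Addition/subtraction keeps the fewest decimal places: 1.6 → 1 decimal place, 1.3 → 1 decimal place, 5.33 → 2 decimal places; limit is 1.
Rounded to 1 decimal place: 8.2 kg.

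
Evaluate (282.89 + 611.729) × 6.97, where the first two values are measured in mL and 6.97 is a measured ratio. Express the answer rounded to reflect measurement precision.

6.24 × 10^3 mL

282.89 mL + 611.729 mL = 894.619 mL; the sum is limited to 2 decimal places (5 s.f.).
Carrying full precision, 894.619 × 6.97 = 6235.49443 mL; 6.97 has 3 s.f., so the result keeps min(5, 3) = 3 s.f.
Rounded to 3 significant figures: 6.24 × 10^3 mL.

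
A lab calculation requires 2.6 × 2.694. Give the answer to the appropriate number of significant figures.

7.0

2.6 × 2.694 = 7.0044
Multiplication/division keeps the fewest significant figures: 2.6 → 2 s.f., 2.694 → 4 s.f.; limit is 2.
Rounded to 2 significant figures: 7.0.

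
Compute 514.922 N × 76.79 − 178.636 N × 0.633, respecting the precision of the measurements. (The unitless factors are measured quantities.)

3.943 × 10⁴ N

514.922 × 76.79 = 39540.86038 → 3.954 × 10⁴ N (4 s.f., last digit at the 10^1 place).
178.636 × 0.633 = 113.076588 → 113 N (3 s.f., last digit at the 10^0 place).
Difference: 39427.783792 N; keep the coarser place, 10^1.
Result: 3.943 × 10⁴ N.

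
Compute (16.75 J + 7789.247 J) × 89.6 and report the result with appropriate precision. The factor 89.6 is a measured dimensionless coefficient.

6.99 × 10⁵ J

16.75 J + 7789.247 J = 7805.997 J; the sum is limited to 2 decimal places (6 s.f.).
Carrying full precision, 7805.997 × 89.6 = 699417.3312 J; 89.6 has 3 s.f., so the result keeps min(6, 3) = 3 s.f.
Rounded to 3 significant figures: 6.99 × 10⁵ J.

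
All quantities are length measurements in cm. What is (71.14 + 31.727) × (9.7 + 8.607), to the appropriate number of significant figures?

1.88 × 10^3 cm²

71.14 + 31.727 = 102.867, limited to 2 d.p. → 5 s.f.; 9.7 + 8.607 = 18.307, limited to 1 d.p. → 3 s.f.
Carrying full precision, 102.867 × 18.307 = 1883.186169; keep min(5, 3) = 3 s.f.
Rounded to 3 significant figures: 1.88 × 10^3 cm².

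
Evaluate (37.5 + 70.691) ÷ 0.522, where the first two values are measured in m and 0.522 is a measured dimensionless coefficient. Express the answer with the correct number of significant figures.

207 m

37.5 m + 70.691 m = 108.191 m; the sum is limited to 1 decimal place (4 s.f.).
Carrying full precision, 108.191 ÷ 0.522 = 207.262452107… m; 0.522 has 3 s.f., so the result keeps min(4, 3) = 3 s.f.
Rounded to 3 significant figures: 207 m.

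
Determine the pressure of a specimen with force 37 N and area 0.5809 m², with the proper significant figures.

64 Pa

pressure = 37 N ÷ 0.5809 m² = 63.6942675159… Pa.
37 has 2 significant figures; 0.5809 has 4.
Division/multiplication keeps the fewest: 2 significant figures.
Rounded: 64 Pa.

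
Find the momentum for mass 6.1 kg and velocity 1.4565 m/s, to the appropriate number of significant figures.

8.9 kg·m/s

momentum = 6.1 kg × 1.4565 m/s = 8.88465 kg·m/s.
6.1 has 2 significant figures; 1.4565 has 5.
Division/multiplication keeps the fewest: 2 significant figures.
Rounded: 8.9 kg·m/s.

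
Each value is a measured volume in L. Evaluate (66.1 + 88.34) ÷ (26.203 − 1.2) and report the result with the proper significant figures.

6.18

66.1 + 88.34 = 154.44, limited to 1 d.p. → 4 s.f.; 26.203 − 1.2 = 25.003, limited to 1 d.p. → 3 s.f.
Carrying full precision, 154.44 ÷ 25.003 = 6.17685877695…; keep min(4, 3) = 3 s.f.
Rounded to 3 significant figures: 6.18.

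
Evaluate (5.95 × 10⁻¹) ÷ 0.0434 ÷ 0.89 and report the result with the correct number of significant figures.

(5.95 × 10⁻¹) ÷ 0.0434 ÷ 0.89 = 15.4041319319…
Multiplication/division keeps the fewest significant figures: 5.95 × 10⁻¹ → 3 s.f., 0.0434 → 3 s.f., 0.89 → 2 s.f.; limit is 2.
Rounded to 2 significant figures: 15.

15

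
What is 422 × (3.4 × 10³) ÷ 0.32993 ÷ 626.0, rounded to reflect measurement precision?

422 × (3.4 × 10³) ÷ 0.32993 ÷ 626.0 = 6946.9668704…
Multiplication/division keeps the fewest significant figures: 422 → 3 s.f., 3.4 × 10³ → 2 s.f., 0.32993 → 5 s.f., 626.0 → 4 s.f.; limit is 2.
Rounded to 2 significant figures: 6.9 × 10³.

6.9 × 10³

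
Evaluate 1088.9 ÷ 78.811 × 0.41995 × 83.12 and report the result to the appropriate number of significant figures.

482.3

1088.9 ÷ 78.811 × 0.41995 × 83.12 = 482.285583124…
Multiplication/division keeps the fewest significant figures: 1088.9 → 5 s.f., 78.811 → 5 s.f., 0.41995 → 5 s.f., 83.12 → 4 s.f.; limit is 4.
Rounded to 4 significant figures: 482.3.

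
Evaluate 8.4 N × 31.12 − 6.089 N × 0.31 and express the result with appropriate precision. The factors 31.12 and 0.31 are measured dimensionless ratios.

2.6 × 10² N

8.4 × 31.12 = 261.408 → 2.6 × 10² N (2 s.f., last digit at the 10^1 place).
6.089 × 0.31 = 1.88759 → 1.9 N (2 s.f., last digit at the 10^-1 place).
Difference: 259.52041 N; keep the coarser place, 10^1.
Result: 2.6 × 10² N.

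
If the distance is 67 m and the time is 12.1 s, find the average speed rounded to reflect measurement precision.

average speed = 67 m ÷ 12.1 s = 5.53719008264… m/s.
67 has 2 significant figures; 12.1 has 3.
Division/multiplication keeps the fewest: 2 significant figures.
Rounded: 5.5 m/s.

5.5 m/s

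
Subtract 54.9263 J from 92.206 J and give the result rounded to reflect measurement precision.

37.280 J

92.206 J − 54.9263 J = 37.2797 J.
Addition/subtraction keeps the fewest decimal places: 92.206 → 3 decimal places, 54.9263 → 4 decimal places; limit is 3.
Rounded to 3 decimal places: 37.280 J.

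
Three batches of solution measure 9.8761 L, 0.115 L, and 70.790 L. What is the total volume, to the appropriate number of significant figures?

9.8761 L + 0.115 L + 70.790 L = 80.7811 L.
Addition/subtraction keeps the fewest decimal places: 9.8761 → 4 decimal places, 0.115 → 3 decimal places, 70.790 → 3 decimal places; limit is 3.
Rounded to 3 decimal places: 80.781 L.

80.781 L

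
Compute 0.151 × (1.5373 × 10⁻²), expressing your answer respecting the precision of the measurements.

0.151 × (1.5373 × 10⁻²) = 0.002321323
Multiplication/division keeps the fewest significant figures: 0.151 → 3 s.f., 1.5373 × 10⁻² → 5 s.f.; limit is 3.
Rounded to 3 significant figures: 0.00232.

0.00232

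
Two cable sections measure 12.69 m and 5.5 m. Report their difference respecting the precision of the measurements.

12.69 m − 5.5 m = 7.19 m.
Addition/subtraction keeps the fewest decimal places: 12.69 → 2 decimal places, 5.5 → 1 decimal place; limit is 1.
Rounded to 1 decimal place: 7.2 m.

7.2 m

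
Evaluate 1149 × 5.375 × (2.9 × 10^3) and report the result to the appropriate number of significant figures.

1.8 × 10^7

1149 × 5.375 × (2.9 × 10^3) = 17910037.5
Multiplication/division keeps the fewest significant figures: 1149 → 4 s.f., 5.375 → 4 s.f., 2.9 × 10^3 → 2 s.f.; limit is 2.
Rounded to 2 significant figures: 1.8 × 10^7.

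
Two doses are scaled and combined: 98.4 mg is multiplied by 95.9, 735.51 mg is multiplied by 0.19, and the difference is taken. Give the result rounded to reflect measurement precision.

9.30 × 10³ mg

98.4 × 95.9 = 9436.56 → 9.44 × 10³ mg (3 s.f., last digit at the 10^1 place).
735.51 × 0.19 = 139.7469 → 1.4 × 10² mg (2 s.f., last digit at the 10^1 place).
Difference: 9296.8131 mg; keep the coarser place, 10^1.
Result: 9.30 × 10³ mg.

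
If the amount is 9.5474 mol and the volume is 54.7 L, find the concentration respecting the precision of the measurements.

concentration = 9.5474 mol ÷ 54.7 L = 0.174541133455… mol/L.
9.5474 has 5 significant figures; 54.7 has 3.
Division/multiplication keeps the fewest: 3 significant figures.
Rounded: 0.175 mol/L.

0.175 mol/L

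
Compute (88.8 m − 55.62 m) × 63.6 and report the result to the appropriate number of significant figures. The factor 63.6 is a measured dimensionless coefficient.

88.8 m − 55.62 m = 33.18 m; the difference is limited to 1 decimal place (3 s.f.).
Carrying full precision, 33.18 × 63.6 = 2110.248 m; 63.6 has 3 s.f., so the result keeps min(3, 3) = 3 s.f.
Rounded to 3 significant figures: 2.11 × 10^3 m.

2.11 × 10^3 m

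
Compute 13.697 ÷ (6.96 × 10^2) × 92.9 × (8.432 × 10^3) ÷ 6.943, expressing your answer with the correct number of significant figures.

2.22 × 10^3

13.697 ÷ (6.96 × 10^2) × 92.9 × (8.432 × 10^3) ÷ 6.943 = 2220.31893564…
Multiplication/division keeps the fewest significant figures: 13.697 → 5 s.f., 6.96 × 10^2 → 3 s.f., 92.9 → 3 s.f., 8.432 × 10^3 → 4 s.f., 6.943 → 4 s.f.; limit is 3.
Rounded to 3 significant figures: 2.22 × 10^3.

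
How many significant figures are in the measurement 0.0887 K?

0.0887: leading zeros are not significant.

3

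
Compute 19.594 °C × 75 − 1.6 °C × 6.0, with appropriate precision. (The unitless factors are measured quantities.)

1.5 × 10^3 °C

19.594 × 75 = 1469.55 → 1.5 × 10^3 °C (2 s.f., last digit at the 10^2 place).
1.6 × 6.0 = 9.6 → 9.6 °C (2 s.f., last digit at the 10^-1 place).
Difference: 1459.95 °C; keep the coarser place, 10^2.
Result: 1.5 × 10^3 °C.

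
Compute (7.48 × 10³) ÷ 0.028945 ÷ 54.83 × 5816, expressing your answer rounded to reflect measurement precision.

2.74 × 10⁷

(7.48 × 10³) ÷ 0.028945 ÷ 54.83 × 5816 = 27411588.0152…
Multiplication/division keeps the fewest significant figures: 7.48 × 10³ → 3 s.f., 0.028945 → 5 s.f., 54.83 → 4 s.f., 5816 → 4 s.f.; limit is 3.
Rounded to 3 significant figures: 2.74 × 10⁷.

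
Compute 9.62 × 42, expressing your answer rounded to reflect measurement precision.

4.0 × 10²

9.62 × 42 = 404.04
Multiplication/division keeps the fewest significant figures: 9.62 → 3 s.f., 42 → 2 s.f.; limit is 2.
Rounded to 2 significant figures: 4.0 × 10².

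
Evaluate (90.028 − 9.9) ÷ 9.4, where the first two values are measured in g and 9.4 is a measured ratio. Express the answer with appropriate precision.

8.5 g

90.028 g − 9.9 g = 80.128 g; the difference is limited to 1 decimal place (3 s.f.).
Carrying full precision, 80.128 ÷ 9.4 = 8.52425531915… g; 9.4 has 2 s.f., so the result keeps min(3, 2) = 2 s.f.
Rounded to 2 significant figures: 8.5 g.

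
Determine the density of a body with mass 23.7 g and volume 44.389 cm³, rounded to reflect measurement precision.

density = 23.7 g ÷ 44.389 cm³ = 0.533916060285… g/cm³.
23.7 has 3 significant figures; 44.389 has 5.
Division/multiplication keeps the fewest: 3 significant figures.
Rounded: 0.534 g/cm³.

0.534 g/cm³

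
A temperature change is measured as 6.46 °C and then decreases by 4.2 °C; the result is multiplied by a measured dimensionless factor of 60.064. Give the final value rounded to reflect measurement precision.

6.46 °C − 4.2 °C = 2.26 °C; the difference is limited to 1 decimal place (2 s.f.).
Carrying full precision, 2.26 × 60.064 = 135.74464 °C; 60.064 has 5 s.f., so the result keeps min(2, 5) = 2 s.f.
Rounded to 2 significant figures: 1.4 × 10^2 °C.

1.4 × 10^2 °C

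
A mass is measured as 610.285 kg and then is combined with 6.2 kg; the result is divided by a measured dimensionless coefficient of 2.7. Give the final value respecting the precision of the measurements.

610.285 kg + 6.2 kg = 616.485 kg; the sum is limited to 1 decimal place (4 s.f.).
Carrying full precision, 616.485 ÷ 2.7 = 228.327777778… kg; 2.7 has 2 s.f., so the result keeps min(4, 2) = 2 s.f.
Rounded to 2 significant figures: 2.3 × 10^2 kg.

2.3 × 10^2 kg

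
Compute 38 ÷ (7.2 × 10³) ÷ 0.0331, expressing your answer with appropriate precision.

38 ÷ (7.2 × 10³) ÷ 0.0331 = 0.159449479691…
Multiplication/division keeps the fewest significant figures: 38 → 2 s.f., 7.2 × 10³ → 2 s.f., 0.0331 → 3 s.f.; limit is 2.
Rounded to 2 significant figures: 0.16.

0.16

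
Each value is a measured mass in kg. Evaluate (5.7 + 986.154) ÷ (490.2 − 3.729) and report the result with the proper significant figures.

5.7 + 986.154 = 991.854, limited to 1 d.p. → 4 s.f.; 490.2 − 3.729 = 486.471, limited to 1 d.p. → 4 s.f.
Carrying full precision, 991.854 ÷ 486.471 = 2.03887590422…; keep min(4, 4) = 4 s.f.
Rounded to 4 significant figures: 2.039.

2.039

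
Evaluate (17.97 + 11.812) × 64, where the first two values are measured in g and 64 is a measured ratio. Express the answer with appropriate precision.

17.97 g + 11.812 g = 29.782 g; the sum is limited to 2 decimal places (4 s.f.).
Carrying full precision, 29.782 × 64 = 1906.048 g; 64 has 2 s.f., so the result keeps min(4, 2) = 2 s.f.
Rounded to 2 significant figures: 1.9 × 10³ g.

1.9 × 10³ g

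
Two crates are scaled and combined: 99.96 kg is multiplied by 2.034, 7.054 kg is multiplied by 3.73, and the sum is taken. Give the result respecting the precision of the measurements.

229.6 kg

99.96 × 2.034 = 203.31864 → 203.3 kg (4 s.f., last digit at the 10^-1 place).
7.054 × 3.73 = 26.31142 → 26.3 kg (3 s.f., last digit at the 10^-1 place).
Sum: 229.63006 kg; keep the coarser place, 10^-1.
Result: 229.6 kg.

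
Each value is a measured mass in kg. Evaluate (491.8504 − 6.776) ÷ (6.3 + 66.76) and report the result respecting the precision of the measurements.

6.64

491.8504 − 6.776 = 485.0744, limited to 3 d.p. → 6 s.f.; 6.3 + 66.76 = 73.06, limited to 1 d.p. → 3 s.f.
Carrying full precision, 485.0744 ÷ 73.06 = 6.63939775527…; keep min(6, 3) = 3 s.f.
Rounded to 3 significant figures: 6.64.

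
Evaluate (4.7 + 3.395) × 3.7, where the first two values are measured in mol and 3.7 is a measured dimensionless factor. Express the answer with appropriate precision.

3.0 × 10^1 mol

4.7 mol + 3.395 mol = 8.095 mol; the sum is limited to 1 decimal place (2 s.f.).
Carrying full precision, 8.095 × 3.7 = 29.9515 mol; 3.7 has 2 s.f., so the result keeps min(2, 2) = 2 s.f.
Rounded to 2 significant figures: 3.0 × 10^1 mol.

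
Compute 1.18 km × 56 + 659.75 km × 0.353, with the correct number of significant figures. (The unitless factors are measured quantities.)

299 km

1.18 × 56 = 66.08 → 66 km (2 s.f., last digit at the 10^0 place).
659.75 × 0.353 = 232.89175 → 233 km (3 s.f., last digit at the 10^0 place).
Sum: 298.97175 km; keep the coarser place, 10^0.
Result: 299 km.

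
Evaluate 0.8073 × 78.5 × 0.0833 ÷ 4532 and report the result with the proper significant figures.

0.00116

0.8073 × 78.5 × 0.0833 ÷ 4532 = 0.00116482238857…
Multiplication/division keeps the fewest significant figures: 0.8073 → 4 s.f., 78.5 → 3 s.f., 0.0833 → 3 s.f., 4532 → 4 s.f.; limit is 3.
Rounded to 3 significant figures: 0.00116.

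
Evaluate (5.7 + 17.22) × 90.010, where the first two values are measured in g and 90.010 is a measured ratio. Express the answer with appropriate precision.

5.7 g + 17.22 g = 22.92 g; the sum is limited to 1 decimal place (3 s.f.).
Carrying full precision, 22.92 × 90.010 = 2063.0292 g; 90.010 has 5 s.f., so the result keeps min(3, 5) = 3 s.f.
Rounded to 3 significant figures: 2.06 × 10^3 g.

2.06 × 10^3 g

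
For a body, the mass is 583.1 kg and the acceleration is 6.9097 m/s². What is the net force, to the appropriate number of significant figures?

4029 N

net force = 583.1 kg × 6.9097 m/s² = 4029.04607 N.
583.1 has 4 significant figures; 6.9097 has 5.
Division/multiplication keeps the fewest: 4 significant figures.
Rounded: 4029 N.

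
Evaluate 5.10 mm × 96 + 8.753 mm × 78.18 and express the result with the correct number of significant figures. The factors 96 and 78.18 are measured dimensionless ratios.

5.10 × 96 = 489.6 → 4.9 × 10² mm (2 s.f., last digit at the 10^1 place).
8.753 × 78.18 = 684.30954 → 6.843 × 10² mm (4 s.f., last digit at the 10^-1 place).
Sum: 1173.90954 mm; keep the coarser place, 10^1.
Result: 1.17 × 10³ mm.

1.17 × 10³ mm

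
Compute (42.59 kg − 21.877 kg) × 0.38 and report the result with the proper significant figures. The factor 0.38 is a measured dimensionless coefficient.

42.59 kg − 21.877 kg = 20.713 kg; the difference is limited to 2 decimal places (4 s.f.).
Carrying full precision, 20.713 × 0.38 = 7.87094 kg; 0.38 has 2 s.f., so the result keeps min(4, 2) = 2 s.f.
Rounded to 2 significant figures: 7.9 kg.

7.9 kg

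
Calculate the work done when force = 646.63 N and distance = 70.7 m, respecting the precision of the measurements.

4.57 × 10⁴ J

work done = 646.63 N × 70.7 m = 45716.741 J.
646.63 has 5 significant figures; 70.7 has 3.
Division/multiplication keeps the fewest: 3 significant figures.
Rounded: 4.57 × 10⁴ J.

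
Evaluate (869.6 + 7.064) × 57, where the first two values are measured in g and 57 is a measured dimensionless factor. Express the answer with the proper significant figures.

869.6 g + 7.064 g = 876.664 g; the sum is limited to 1 decimal place (4 s.f.).
Carrying full precision, 876.664 × 57 = 49969.848 g; 57 has 2 s.f., so the result keeps min(4, 2) = 2 s.f.
Rounded to 2 significant figures: 5.0 × 10^4 g.

5.0 × 10^4 g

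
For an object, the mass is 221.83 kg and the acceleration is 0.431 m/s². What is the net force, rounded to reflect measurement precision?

net force = 221.83 kg × 0.431 m/s² = 95.60873 N.
221.83 has 5 significant figures; 0.431 has 3.
Division/multiplication keeps the fewest: 3 significant figures.
Rounded: 95.6 N.

95.6 N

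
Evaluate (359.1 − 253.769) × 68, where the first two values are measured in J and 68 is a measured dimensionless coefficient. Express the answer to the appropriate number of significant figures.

359.1 J − 253.769 J = 105.331 J; the difference is limited to 1 decimal place (4 s.f.).
Carrying full precision, 105.331 × 68 = 7162.508 J; 68 has 2 s.f., so the result keeps min(4, 2) = 2 s.f.
Rounded to 2 significant figures: 7.2 × 10³ J.

7.2 × 10³ J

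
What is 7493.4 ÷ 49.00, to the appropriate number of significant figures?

1.529 × 10²

7493.4 ÷ 49.00 = 152.926530612…
Multiplication/division keeps the fewest significant figures: 7493.4 → 5 s.f., 49.00 → 4 s.f.; limit is 4.
Rounded to 4 significant figures: 1.529 × 10².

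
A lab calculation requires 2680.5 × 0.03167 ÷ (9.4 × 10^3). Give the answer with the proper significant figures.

0.0090

2680.5 × 0.03167 ÷ (9.4 × 10^3) = 0.0090310037234…
Multiplication/division keeps the fewest significant figures: 2680.5 → 5 s.f., 0.03167 → 4 s.f., 9.4 × 10^3 → 2 s.f.; limit is 2.
Rounded to 2 significant figures: 0.0090.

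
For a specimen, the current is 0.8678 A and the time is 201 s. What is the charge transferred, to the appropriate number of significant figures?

1.74 × 10^2 C

charge transferred = 0.8678 A × 201 s = 174.4278 C.
0.8678 has 4 significant figures; 201 has 3.
Division/multiplication keeps the fewest: 3 significant figures.
Rounded: 1.74 × 10^2 C.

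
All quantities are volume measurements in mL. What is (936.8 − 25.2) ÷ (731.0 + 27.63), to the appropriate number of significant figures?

1.202

936.8 − 25.2 = 911.6, limited to 1 d.p. → 4 s.f.; 731.0 + 27.63 = 758.63, limited to 1 d.p. → 4 s.f.
Carrying full precision, 911.6 ÷ 758.63 = 1.20163979806…; keep min(4, 4) = 4 s.f.
Rounded to 4 significant figures: 1.202.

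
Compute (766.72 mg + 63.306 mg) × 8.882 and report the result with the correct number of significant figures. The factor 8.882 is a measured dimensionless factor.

7372 mg

766.72 mg + 63.306 mg = 830.026 mg; the sum is limited to 2 decimal places (5 s.f.).
Carrying full precision, 830.026 × 8.882 = 7372.290932 mg; 8.882 has 4 s.f., so the result keeps min(5, 4) = 4 s.f.
Rounded to 4 significant figures: 7372 mg.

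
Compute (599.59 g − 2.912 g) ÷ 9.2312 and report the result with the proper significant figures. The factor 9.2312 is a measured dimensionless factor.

599.59 g − 2.912 g = 596.678 g; the difference is limited to 2 decimal places (5 s.f.).
Carrying full precision, 596.678 ÷ 9.2312 = 64.6371002687… g; 9.2312 has 5 s.f., so the result keeps min(5, 5) = 5 s.f.
Rounded to 5 significant figures: 64.637 g.

64.637 g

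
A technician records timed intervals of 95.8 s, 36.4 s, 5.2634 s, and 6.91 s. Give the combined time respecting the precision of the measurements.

1.444 × 10^2 s

95.8 s + 36.4 s + 5.2634 s + 6.91 s = 144.3734 s.
Addition/subtraction keeps the fewest decimal places: 95.8 → 1 decimal place, 36.4 → 1 decimal place, 5.2634 → 4 decimal places, 6.91 → 2 decimal places; limit is 1.
Rounded to 1 decimal place: 1.444 × 10^2 s.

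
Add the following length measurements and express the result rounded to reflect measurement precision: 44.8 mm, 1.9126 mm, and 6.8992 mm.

44.8 mm + 1.9126 mm + 6.8992 mm = 53.6118 mm.
Addition/subtraction keeps the fewest decimal places: 44.8 → 1 decimal place, 1.9126 → 4 decimal places, 6.8992 → 4 decimal places; limit is 1.
Rounded to 1 decimal place: 53.6 mm.

53.6 mm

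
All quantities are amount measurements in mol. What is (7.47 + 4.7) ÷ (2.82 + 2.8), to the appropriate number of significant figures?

7.47 + 4.7 = 12.17, limited to 1 d.p. → 3 s.f.; 2.82 + 2.8 = 5.62, limited to 1 d.p. → 2 s.f.
Carrying full precision, 12.17 ÷ 5.62 = 2.16548042705…; keep min(3, 2) = 2 s.f.
Rounded to 2 significant figures: 2.2.

2.2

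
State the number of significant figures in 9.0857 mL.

9.0857: zeros between nonzero digits are significant.

5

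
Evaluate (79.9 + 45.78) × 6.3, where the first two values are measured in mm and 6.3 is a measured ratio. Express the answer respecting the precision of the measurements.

79.9 mm + 45.78 mm = 125.68 mm; the sum is limited to 1 decimal place (4 s.f.).
Carrying full precision, 125.68 × 6.3 = 791.784 mm; 6.3 has 2 s.f., so the result keeps min(4, 2) = 2 s.f.
Rounded to 2 significant figures: 7.9 × 10^2 mm.

7.9 × 10^2 mm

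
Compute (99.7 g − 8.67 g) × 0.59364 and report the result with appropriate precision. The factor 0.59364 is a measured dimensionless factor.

99.7 g − 8.67 g = 91.03 g; the difference is limited to 1 decimal place (3 s.f.).
Carrying full precision, 91.03 × 0.59364 = 54.0390492 g; 0.59364 has 5 s.f., so the result keeps min(3, 5) = 3 s.f.
Rounded to 3 significant figures: 54.0 g.

54.0 g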